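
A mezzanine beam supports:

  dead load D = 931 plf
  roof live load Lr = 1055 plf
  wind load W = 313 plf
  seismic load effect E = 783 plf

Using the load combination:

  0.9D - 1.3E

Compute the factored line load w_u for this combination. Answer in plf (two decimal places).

0.9(931) - 1.3(783) = 837.90 - 1017.90 = -180.00
w_u = -180.00 plf.

-180.00 plf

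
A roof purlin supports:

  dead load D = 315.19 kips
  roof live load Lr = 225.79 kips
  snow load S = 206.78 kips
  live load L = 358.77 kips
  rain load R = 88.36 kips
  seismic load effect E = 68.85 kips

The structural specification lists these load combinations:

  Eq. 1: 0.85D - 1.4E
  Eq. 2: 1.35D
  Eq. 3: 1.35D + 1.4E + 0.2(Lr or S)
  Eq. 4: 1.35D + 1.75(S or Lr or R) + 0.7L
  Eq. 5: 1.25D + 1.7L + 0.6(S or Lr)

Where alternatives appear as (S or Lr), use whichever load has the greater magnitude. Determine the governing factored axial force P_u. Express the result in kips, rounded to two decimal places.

(Lr or S) → Lr = 225.79 kips; (S or Lr or R) → Lr = 225.79 kips; (S or Lr) → Lr = 225.79 kips.
Eq. 1: 0.85(315.19) - 1.4(68.85) = 171.52
Eq. 2: 1.35(315.19) = 425.51
Eq. 3: 1.35(315.19) + 1.4(68.85) + 0.2(225.79) = 567.05
Eq. 4: 1.35(315.19) + 1.75(225.79) + 0.7(358.77) = 1071.78
Eq. 5: 1.25(315.19) + 1.7(358.77) + 0.6(225.79) = 1139.37
Maximum is from combination 5.

1139.37 kips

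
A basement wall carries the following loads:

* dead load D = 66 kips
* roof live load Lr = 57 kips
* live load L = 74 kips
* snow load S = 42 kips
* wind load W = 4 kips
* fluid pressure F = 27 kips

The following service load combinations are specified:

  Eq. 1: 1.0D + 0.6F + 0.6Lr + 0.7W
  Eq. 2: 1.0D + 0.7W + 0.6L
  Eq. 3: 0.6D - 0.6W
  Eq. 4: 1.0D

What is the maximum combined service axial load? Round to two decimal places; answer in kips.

Eq. 1: 1.0(66) + 0.6(27) + 0.6(57) + 0.7(4) = 119.20
Eq. 2: 1.0(66) + 0.7(4) + 0.6(74) = 113.20
Eq. 3: 0.6(66) - 0.6(4) = 37.20
Eq. 4: 1.0(66) = 66.00
Maximum is from combination 1.

119.20 kips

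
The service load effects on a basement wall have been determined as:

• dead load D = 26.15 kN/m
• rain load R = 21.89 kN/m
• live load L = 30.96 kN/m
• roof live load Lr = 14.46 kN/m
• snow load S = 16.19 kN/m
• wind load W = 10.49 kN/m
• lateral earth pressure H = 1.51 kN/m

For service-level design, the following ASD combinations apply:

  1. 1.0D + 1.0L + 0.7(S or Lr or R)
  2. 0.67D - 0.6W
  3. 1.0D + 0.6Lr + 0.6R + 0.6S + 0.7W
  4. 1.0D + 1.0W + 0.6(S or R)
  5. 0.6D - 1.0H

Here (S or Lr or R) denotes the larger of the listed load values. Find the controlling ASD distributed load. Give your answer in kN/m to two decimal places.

72.43 kN/m

(S or Lr or R) → R = 21.89 kN/m; (S or R) → R = 21.89 kN/m.
1. 1.0(26.15) + 1.0(30.96) + 0.7(21.89) = 26.15 + 30.96 + 15.32 = 72.43
2. 0.67(26.15) - 0.6(10.49) = 17.52 - 6.29 = 11.23
3. 1.0(26.15) + 0.6(14.46) + 0.6(21.89) + 0.6(16.19) + 0.7(10.49) = 65.02
4. 1.0(26.15) + 1.0(10.49) + 0.6(21.89) = 26.15 + 10.49 + 13.13 = 49.77
5. 0.6(26.15) - 1.0(1.51) = 15.69 - 1.51 = 14.18
Combination 1 governs: w = 72.43 kN/m.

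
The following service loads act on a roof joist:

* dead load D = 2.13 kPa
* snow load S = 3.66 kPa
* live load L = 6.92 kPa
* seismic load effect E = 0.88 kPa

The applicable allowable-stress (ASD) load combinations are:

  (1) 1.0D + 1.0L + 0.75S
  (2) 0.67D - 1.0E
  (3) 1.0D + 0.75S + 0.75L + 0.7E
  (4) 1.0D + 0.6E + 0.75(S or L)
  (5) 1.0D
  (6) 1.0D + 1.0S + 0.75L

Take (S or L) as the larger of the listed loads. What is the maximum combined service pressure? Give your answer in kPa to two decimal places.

(S or L) → L = 6.92 kPa.
(1) 1.0(2.13) + 1.0(6.92) + 0.75(3.66) = 11.80
(2) 0.67(2.13) - 1.0(0.88) = 0.55
(3) 1.0(2.13) + 0.75(3.66) + 0.75(6.92) + 0.7(0.88) = 10.68
(4) 1.0(2.13) + 0.6(0.88) + 0.75(6.92) = 7.85
(5) 1.0(2.13) = 2.13
(6) 1.0(2.13) + 1.0(3.66) + 0.75(6.92) = 10.98
Maximum is from combination 1.

11.80 kPa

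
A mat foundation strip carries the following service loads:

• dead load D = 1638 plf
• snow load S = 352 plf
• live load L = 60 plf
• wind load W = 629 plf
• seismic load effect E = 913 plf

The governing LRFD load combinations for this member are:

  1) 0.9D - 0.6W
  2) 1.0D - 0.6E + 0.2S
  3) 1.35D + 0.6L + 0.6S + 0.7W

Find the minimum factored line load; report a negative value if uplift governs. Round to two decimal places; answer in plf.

1096.80 plf

1) 0.9(1638) - 0.6(629) = 1096.80
2) 1.0(1638) - 0.6(913) + 0.2(352) = 1160.60
3) 1.35(1638) + 0.6(60) + 0.6(352) + 0.7(629) = 2898.80
Combination 1 gives the minimum: 1096.80 plf.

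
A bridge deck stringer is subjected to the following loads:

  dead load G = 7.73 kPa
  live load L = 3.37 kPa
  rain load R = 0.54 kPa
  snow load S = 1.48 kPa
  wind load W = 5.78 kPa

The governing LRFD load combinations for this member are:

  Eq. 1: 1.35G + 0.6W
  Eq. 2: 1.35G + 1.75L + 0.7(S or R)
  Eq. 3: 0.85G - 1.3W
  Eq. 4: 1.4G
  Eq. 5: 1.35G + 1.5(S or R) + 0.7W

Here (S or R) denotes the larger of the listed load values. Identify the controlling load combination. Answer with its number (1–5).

(S or R) → S = 1.48 kPa.
Eq. 1: 1.35(7.73) + 0.6(5.78) = 13.90
Eq. 2: 1.35(7.73) + 1.75(3.37) + 0.7(1.48) = 17.37
Eq. 3: 0.85(7.73) - 1.3(5.78) = -0.94
Eq. 4: 1.4(7.73) = 10.82
Eq. 5: 1.35(7.73) + 1.5(1.48) + 0.7(5.78) = 16.70
The largest value is 17.37 kPa from combination 2.

Combination 2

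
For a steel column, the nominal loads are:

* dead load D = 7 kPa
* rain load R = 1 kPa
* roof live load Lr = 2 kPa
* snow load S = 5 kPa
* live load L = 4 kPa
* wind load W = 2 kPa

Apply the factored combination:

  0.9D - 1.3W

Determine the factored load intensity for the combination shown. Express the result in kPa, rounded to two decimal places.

3.70 kPa

0.9(7) - 1.3(2) = 6.30 - 2.60 = 3.70
q_u = 3.70 kPa.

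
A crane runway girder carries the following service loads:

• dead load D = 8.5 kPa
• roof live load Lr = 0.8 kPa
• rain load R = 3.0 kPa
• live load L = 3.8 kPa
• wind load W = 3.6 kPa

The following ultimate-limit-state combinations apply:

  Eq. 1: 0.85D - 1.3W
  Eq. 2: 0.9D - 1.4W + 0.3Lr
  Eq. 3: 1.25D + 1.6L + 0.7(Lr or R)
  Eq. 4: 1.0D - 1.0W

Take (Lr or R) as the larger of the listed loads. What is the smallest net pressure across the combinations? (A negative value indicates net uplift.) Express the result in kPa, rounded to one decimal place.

2.5 kPa

(Lr or R) → R = 3.0 kPa.
Eq. 1: 0.85(8.5) - 1.3(3.6) = 7.2 - 4.7 = 2.5
Eq. 2: 0.9(8.5) - 1.4(3.6) + 0.3(0.8) = 7.7 - 5.0 + 0.2 = 2.9
Eq. 3: 1.25(8.5) + 1.6(3.8) + 0.7(3.0) = 10.6 + 6.1 + 2.1 = 18.8
Eq. 4: 1.0(8.5) - 1.0(3.6) = 8.5 - 3.6 = 4.9
Combination 1 gives the minimum: 2.5 kPa.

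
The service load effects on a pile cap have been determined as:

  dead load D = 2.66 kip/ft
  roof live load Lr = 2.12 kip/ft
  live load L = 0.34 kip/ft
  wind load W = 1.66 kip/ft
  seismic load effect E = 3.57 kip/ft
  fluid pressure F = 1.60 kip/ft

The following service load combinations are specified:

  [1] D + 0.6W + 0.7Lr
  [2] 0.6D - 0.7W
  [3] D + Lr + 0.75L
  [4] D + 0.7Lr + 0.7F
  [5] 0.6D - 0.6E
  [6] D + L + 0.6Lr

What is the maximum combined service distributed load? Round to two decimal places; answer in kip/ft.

5.26 kip/ft

[1] 1.0(2.66) + 0.6(1.66) + 0.7(2.12) = 2.66 + 1.00 + 1.48 = 5.14
[2] 0.6(2.66) - 0.7(1.66) = 0.43
[3] 1.0(2.66) + 1.0(2.12) + 0.75(0.34) = 2.66 + 2.12 + 0.26 = 5.04
[4] 1.0(2.66) + 0.7(2.12) + 0.7(1.60) = 2.66 + 1.48 + 1.12 = 5.26
[5] 0.6(2.66) - 0.6(3.57) = -0.55
[6] 1.0(2.66) + 1.0(0.34) + 0.6(2.12) = 2.66 + 0.34 + 1.27 = 4.27
Combination 4 governs: w = 5.26 kip/ft.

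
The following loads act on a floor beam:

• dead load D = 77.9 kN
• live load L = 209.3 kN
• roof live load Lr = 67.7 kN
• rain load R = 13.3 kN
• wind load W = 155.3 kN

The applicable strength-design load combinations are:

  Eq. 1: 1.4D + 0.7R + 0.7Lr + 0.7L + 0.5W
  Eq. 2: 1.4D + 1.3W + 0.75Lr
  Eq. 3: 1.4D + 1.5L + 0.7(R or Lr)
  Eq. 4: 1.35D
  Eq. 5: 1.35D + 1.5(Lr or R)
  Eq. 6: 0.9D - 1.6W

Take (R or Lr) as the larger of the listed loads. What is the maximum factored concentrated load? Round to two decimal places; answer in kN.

470.40 kN

(R or Lr) → Lr = 67.7 kN; (Lr or R) → Lr = 67.7 kN.
Eq. 1: 1.4(77.9) + 0.7(13.3) + 0.7(67.7) + 0.7(209.3) + 0.5(155.3) = 109.06 + 9.31 + 47.39 + 146.51 + 77.65 = 389.92
Eq. 2: 1.4(77.9) + 1.3(155.3) + 0.75(67.7) = 109.06 + 201.89 + 50.78 = 361.73
Eq. 3: 1.4(77.9) + 1.5(209.3) + 0.7(67.7) = 109.06 + 313.95 + 47.39 = 470.40
Eq. 4: 1.35(77.9) = 105.17
Eq. 5: 1.35(77.9) + 1.5(67.7) = 105.17 + 101.55 = 206.72
Eq. 6: 0.9(77.9) - 1.6(155.3) = 70.11 - 248.48 = -178.37
Combination 3 governs: P_u = 470.40 kN.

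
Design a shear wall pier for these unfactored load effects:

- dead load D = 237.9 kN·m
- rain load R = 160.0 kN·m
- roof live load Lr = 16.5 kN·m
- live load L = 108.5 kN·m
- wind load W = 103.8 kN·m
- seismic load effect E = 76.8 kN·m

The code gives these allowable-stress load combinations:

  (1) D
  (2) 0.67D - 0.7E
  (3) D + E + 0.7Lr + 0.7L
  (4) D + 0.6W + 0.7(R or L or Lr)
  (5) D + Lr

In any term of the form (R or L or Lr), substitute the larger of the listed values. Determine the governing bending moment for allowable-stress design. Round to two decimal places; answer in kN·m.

(R or L or Lr) → R = 160.0 kN·m.
(1) 1.0(237.9) = 237.90
(2) 0.67(237.9) - 0.7(76.8) = 105.63
(3) 1.0(237.9) + 1.0(76.8) + 0.7(16.5) + 0.7(108.5) = 402.20
(4) 1.0(237.9) + 0.6(103.8) + 0.7(160.0) = 412.18
(5) 1.0(237.9) + 1.0(16.5) = 254.40
The controlling combination is 4, giving 412.18 kN·m.

412.18 kN·m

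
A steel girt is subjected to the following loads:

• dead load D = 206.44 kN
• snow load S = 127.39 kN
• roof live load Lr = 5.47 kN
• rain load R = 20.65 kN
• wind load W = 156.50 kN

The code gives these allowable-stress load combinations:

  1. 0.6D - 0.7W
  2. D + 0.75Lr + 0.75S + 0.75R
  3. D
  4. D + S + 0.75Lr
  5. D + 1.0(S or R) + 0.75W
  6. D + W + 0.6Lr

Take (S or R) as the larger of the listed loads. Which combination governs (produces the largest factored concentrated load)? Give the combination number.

(S or R) → S = 127.39 kN.
1. 0.6(206.44) - 0.7(156.50) = 123.86 - 109.55 = 14.31
2. 1.0(206.44) + 0.75(5.47) + 0.75(127.39) + 0.75(20.65) = 206.44 + 4.10 + 95.54 + 15.49 = 321.57
3. 1.0(206.44) = 206.44
4. 1.0(206.44) + 1.0(127.39) + 0.75(5.47) = 206.44 + 127.39 + 4.10 = 337.93
5. 1.0(206.44) + 1.0(127.39) + 0.75(156.50) = 206.44 + 127.39 + 117.38 = 451.21
6. 1.0(206.44) + 1.0(156.50) + 0.6(5.47) = 206.44 + 156.50 + 3.28 = 366.22
The largest value is 451.21 kN from combination 5.

Combination 5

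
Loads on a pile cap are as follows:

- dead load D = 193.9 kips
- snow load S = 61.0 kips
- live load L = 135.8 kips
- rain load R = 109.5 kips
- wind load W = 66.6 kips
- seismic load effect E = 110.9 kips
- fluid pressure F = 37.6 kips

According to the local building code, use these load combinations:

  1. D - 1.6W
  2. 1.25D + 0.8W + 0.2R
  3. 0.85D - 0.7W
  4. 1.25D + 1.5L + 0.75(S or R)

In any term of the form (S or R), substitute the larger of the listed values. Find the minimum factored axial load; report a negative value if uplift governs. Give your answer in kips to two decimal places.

(S or R) → R = 109.5 kips.
1. 1.0(193.9) - 1.6(66.6) = 193.90 - 106.56 = 87.34
2. 1.25(193.9) + 0.8(66.6) + 0.2(109.5) = 242.38 + 53.28 + 21.90 = 317.56
3. 0.85(193.9) - 0.7(66.6) = 164.82 - 46.62 = 118.20
4. 1.25(193.9) + 1.5(135.8) + 0.75(109.5) = 528.20
Combination 1 gives the minimum: 87.34 kips.

87.34 kips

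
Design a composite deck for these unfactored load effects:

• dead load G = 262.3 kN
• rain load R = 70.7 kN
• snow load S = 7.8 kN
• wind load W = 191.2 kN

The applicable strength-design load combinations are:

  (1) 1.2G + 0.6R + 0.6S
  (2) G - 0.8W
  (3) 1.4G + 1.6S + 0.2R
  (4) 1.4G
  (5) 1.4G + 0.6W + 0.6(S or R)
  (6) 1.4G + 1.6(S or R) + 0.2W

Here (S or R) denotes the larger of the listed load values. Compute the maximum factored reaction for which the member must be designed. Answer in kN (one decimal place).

524.4 kN

(S or R) → R = 70.7 kN.
(1) 1.2(262.3) + 0.6(70.7) + 0.6(7.8) = 361.9
(2) 1.0(262.3) - 0.8(191.2) = 109.3
(3) 1.4(262.3) + 1.6(7.8) + 0.2(70.7) = 393.8
(4) 1.4(262.3) = 367.2
(5) 1.4(262.3) + 0.6(191.2) + 0.6(70.7) = 524.4
(6) 1.4(262.3) + 1.6(70.7) + 0.2(191.2) = 518.6
The controlling combination is 5, giving 524.4 kN.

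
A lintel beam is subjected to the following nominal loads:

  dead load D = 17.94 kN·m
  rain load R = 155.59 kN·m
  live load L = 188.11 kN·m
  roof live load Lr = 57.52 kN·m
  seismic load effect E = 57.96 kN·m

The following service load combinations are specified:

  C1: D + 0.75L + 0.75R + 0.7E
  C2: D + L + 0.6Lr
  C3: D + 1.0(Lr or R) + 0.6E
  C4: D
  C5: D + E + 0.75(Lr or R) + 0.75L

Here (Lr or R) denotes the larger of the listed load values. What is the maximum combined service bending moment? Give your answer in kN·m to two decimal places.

(Lr or R) → R = 155.59 kN·m.
C1: 1.0(17.94) + 0.75(188.11) + 0.75(155.59) + 0.7(57.96) = 316.29
C2: 1.0(17.94) + 1.0(188.11) + 0.6(57.52) = 240.56
C3: 1.0(17.94) + 1.0(155.59) + 0.6(57.96) = 208.31
C4: 1.0(17.94) = 17.94
C5: 1.0(17.94) + 1.0(57.96) + 0.75(155.59) + 0.75(188.11) = 333.68
Combination 5 governs: M = 333.68 kN·m.

333.68 kN·m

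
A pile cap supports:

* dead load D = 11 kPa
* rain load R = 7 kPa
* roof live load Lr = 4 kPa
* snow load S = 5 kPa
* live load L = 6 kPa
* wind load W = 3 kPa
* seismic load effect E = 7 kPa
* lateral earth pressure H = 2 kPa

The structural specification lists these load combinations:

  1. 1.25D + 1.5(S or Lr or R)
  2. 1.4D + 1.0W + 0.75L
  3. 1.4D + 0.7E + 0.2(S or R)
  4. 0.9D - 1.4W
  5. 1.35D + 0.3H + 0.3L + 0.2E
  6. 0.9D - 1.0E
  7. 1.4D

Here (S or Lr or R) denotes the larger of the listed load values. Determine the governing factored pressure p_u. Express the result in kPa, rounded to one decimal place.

(S or Lr or R) → R = 7 kPa; (S or R) → R = 7 kPa.
1. 1.25(11) + 1.5(7) = 13.8 + 10.5 = 24.3
2. 1.4(11) + 1.0(3) + 0.75(6) = 15.4 + 3.0 + 4.5 = 22.9
3. 1.4(11) + 0.7(7) + 0.2(7) = 15.4 + 4.9 + 1.4 = 21.7
4. 0.9(11) - 1.4(3) = 9.9 - 4.2 = 5.7
5. 1.35(11) + 0.3(2) + 0.3(6) + 0.2(7) = 14.9 + 0.6 + 1.8 + 1.4 = 18.7
6. 0.9(11) - 1.0(7) = 9.9 - 7.0 = 2.9
7. 1.4(11) = 15.4
Maximum is from combination 1.

24.3 kPa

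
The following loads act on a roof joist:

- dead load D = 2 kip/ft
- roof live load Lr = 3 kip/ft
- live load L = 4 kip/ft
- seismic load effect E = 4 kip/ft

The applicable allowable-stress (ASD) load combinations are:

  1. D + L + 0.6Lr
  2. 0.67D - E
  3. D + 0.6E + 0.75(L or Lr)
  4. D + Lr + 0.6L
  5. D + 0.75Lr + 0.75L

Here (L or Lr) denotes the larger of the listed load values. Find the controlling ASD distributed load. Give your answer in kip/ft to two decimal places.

7.80 kip/ft

(L or Lr) → L = 4 kip/ft.
1. 1.0(2) + 1.0(4) + 0.6(3) = 2.00 + 4.00 + 1.80 = 7.80
2. 0.67(2) - 1.0(4) = 1.34 - 4.00 = -2.66
3. 1.0(2) + 0.6(4) + 0.75(4) = 2.00 + 2.40 + 3.00 = 7.40
4. 1.0(2) + 1.0(3) + 0.6(4) = 2.00 + 3.00 + 2.40 = 7.40
5. 1.0(2) + 0.75(3) + 0.75(4) = 2.00 + 2.25 + 3.00 = 7.25
Maximum is from combination 1.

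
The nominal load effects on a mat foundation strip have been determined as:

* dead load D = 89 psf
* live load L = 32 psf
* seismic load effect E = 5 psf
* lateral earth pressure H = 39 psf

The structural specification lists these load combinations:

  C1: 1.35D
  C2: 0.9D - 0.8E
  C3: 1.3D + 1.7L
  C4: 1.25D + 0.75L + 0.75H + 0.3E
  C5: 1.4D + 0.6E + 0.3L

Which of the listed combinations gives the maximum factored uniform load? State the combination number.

Combination 3

C1: 1.35(89) = 120.2
C2: 0.9(89) - 0.8(5) = 80.1 - 4.0 = 76.1
C3: 1.3(89) + 1.7(32) = 115.7 + 54.4 = 170.1
C4: 1.25(89) + 0.75(32) + 0.75(39) + 0.3(5) = 166.0
C5: 1.4(89) + 0.6(5) + 0.3(32) = 124.6 + 3.0 + 9.6 = 137.2
The largest value is 170.1 psf from combination 3.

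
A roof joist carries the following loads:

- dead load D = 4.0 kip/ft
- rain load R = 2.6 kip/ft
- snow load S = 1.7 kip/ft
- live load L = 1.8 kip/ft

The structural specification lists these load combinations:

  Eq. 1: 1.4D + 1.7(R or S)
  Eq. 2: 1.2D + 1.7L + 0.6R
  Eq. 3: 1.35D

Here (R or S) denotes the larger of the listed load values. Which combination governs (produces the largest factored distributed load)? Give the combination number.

Combination 1

(R or S) → R = 2.6 kip/ft.
Eq. 1: 1.4(4.0) + 1.7(2.6) = 10.0
Eq. 2: 1.2(4.0) + 1.7(1.8) + 0.6(2.6) = 9.4
Eq. 3: 1.35(4.0) = 5.4
The largest value is 10.0 kip/ft from combination 1.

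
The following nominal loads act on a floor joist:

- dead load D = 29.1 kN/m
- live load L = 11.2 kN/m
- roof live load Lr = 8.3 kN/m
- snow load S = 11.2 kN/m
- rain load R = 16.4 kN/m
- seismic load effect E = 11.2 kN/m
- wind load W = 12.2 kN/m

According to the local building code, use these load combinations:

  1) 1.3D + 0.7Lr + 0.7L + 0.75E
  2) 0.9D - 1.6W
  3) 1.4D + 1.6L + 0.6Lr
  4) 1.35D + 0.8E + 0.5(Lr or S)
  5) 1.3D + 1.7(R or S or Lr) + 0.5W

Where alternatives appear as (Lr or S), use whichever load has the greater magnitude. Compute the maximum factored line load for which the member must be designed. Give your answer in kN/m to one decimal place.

(Lr or S) → S = 11.2 kN/m; (R or S or Lr) → R = 16.4 kN/m.
1) 1.3(29.1) + 0.7(8.3) + 0.7(11.2) + 0.75(11.2) = 59.9
2) 0.9(29.1) - 1.6(12.2) = 26.2 - 19.5 = 6.7
3) 1.4(29.1) + 1.6(11.2) + 0.6(8.3) = 40.7 + 17.9 + 5.0 = 63.6
4) 1.35(29.1) + 0.8(11.2) + 0.5(11.2) = 53.8
5) 1.3(29.1) + 1.7(16.4) + 0.5(12.2) = 37.8 + 27.9 + 6.1 = 71.8
Maximum is from combination 5.

71.8 kN/m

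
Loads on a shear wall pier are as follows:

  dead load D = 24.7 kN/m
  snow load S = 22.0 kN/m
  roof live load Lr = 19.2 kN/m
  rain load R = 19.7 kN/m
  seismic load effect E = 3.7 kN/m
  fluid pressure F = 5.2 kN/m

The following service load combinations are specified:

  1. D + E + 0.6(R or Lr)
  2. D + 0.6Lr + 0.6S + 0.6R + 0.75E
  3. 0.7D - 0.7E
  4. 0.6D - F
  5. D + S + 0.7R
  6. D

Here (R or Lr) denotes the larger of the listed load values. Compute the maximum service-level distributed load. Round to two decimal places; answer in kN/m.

64.02 kN/m

(R or Lr) → R = 19.7 kN/m.
1. 1.0(24.7) + 1.0(3.7) + 0.6(19.7) = 24.70 + 3.70 + 11.82 = 40.22
2. 1.0(24.7) + 0.6(19.2) + 0.6(22.0) + 0.6(19.7) + 0.75(3.7) = 24.70 + 11.52 + 13.20 + 11.82 + 2.78 = 64.02
3. 0.7(24.7) - 0.7(3.7) = 17.29 - 2.59 = 14.70
4. 0.6(24.7) - 1.0(5.2) = 14.82 - 5.20 = 9.62
5. 1.0(24.7) + 1.0(22.0) + 0.7(19.7) = 24.70 + 22.00 + 13.79 = 60.49
6. 1.0(24.7) = 24.70
Maximum is from combination 2.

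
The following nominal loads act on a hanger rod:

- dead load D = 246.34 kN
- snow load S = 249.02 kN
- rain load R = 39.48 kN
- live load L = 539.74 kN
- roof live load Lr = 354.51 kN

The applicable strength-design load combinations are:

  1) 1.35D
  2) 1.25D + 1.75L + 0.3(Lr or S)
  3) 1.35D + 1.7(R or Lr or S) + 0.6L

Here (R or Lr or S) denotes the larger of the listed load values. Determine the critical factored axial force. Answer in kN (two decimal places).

(Lr or S) → Lr = 354.51 kN; (R or Lr or S) → Lr = 354.51 kN.
1) 1.35(246.34) = 332.56
2) 1.25(246.34) + 1.75(539.74) + 0.3(354.51) = 1358.82
3) 1.35(246.34) + 1.7(354.51) + 0.6(539.74) = 332.56 + 602.67 + 323.84 = 1259.07
The controlling combination is 2, giving 1358.82 kN.

1358.82 kN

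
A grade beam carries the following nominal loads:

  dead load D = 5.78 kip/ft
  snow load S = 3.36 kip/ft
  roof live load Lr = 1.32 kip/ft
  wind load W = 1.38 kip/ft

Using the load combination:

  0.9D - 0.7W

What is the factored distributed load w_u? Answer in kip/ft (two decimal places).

4.24 kip/ft

0.9(5.78) - 0.7(1.38) = 4.24
w_u = 4.24 kip/ft.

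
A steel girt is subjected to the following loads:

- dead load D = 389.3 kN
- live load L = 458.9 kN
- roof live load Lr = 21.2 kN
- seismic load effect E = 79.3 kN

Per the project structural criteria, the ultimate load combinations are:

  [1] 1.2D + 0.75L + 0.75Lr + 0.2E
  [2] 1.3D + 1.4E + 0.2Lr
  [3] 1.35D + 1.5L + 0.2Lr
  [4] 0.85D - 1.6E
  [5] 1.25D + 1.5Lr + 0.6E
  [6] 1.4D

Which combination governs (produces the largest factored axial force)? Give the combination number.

[1] 1.2(389.3) + 0.75(458.9) + 0.75(21.2) + 0.2(79.3) = 843.1
[2] 1.3(389.3) + 1.4(79.3) + 0.2(21.2) = 621.4
[3] 1.35(389.3) + 1.5(458.9) + 0.2(21.2) = 1218.1
[4] 0.85(389.3) - 1.6(79.3) = 330.9 - 126.9 = 204.0
[5] 1.25(389.3) + 1.5(21.2) + 0.6(79.3) = 486.6 + 31.8 + 47.6 = 566.0
[6] 1.4(389.3) = 545.0
The largest value is 1218.1 kN from combination 3.

Combination 3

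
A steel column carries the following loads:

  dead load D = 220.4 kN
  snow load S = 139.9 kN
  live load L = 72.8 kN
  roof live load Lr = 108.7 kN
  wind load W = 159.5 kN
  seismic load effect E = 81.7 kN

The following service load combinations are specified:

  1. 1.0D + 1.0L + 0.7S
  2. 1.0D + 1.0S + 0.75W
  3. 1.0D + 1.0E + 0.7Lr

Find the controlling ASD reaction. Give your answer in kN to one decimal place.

1. 1.0(220.4) + 1.0(72.8) + 0.7(139.9) = 391.1
2. 1.0(220.4) + 1.0(139.9) + 0.75(159.5) = 479.9
3. 1.0(220.4) + 1.0(81.7) + 0.7(108.7) = 378.2
Combination 2 governs: V = 479.9 kN.

479.9 kN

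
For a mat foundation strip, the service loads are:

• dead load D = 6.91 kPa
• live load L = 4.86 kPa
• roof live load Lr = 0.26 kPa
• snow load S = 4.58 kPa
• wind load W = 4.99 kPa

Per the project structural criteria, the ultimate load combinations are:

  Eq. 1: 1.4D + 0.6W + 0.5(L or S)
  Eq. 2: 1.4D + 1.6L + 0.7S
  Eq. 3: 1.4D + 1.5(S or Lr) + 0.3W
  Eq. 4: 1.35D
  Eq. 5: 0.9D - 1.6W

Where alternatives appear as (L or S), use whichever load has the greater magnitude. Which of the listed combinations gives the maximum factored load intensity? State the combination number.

(L or S) → L = 4.86 kPa; (S or Lr) → S = 4.58 kPa.
Eq. 1: 1.4(6.91) + 0.6(4.99) + 0.5(4.86) = 15.10
Eq. 2: 1.4(6.91) + 1.6(4.86) + 0.7(4.58) = 9.67 + 7.78 + 3.21 = 20.66
Eq. 3: 1.4(6.91) + 1.5(4.58) + 0.3(4.99) = 9.67 + 6.87 + 1.50 = 18.04
Eq. 4: 1.35(6.91) = 9.33
Eq. 5: 0.9(6.91) - 1.6(4.99) = -1.77
The largest value is 20.66 kPa from combination 2.

Combination 2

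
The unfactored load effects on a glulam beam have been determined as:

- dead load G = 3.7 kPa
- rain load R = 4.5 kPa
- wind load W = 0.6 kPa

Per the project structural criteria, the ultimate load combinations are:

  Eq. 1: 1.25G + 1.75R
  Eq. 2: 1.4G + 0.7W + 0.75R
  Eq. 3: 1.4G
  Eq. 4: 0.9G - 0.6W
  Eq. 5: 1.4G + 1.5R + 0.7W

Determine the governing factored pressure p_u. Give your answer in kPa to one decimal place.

12.5 kPa

Eq. 1: 1.25(3.7) + 1.75(4.5) = 12.5
Eq. 2: 1.4(3.7) + 0.7(0.6) + 0.75(4.5) = 9.0
Eq. 3: 1.4(3.7) = 5.2
Eq. 4: 0.9(3.7) - 0.6(0.6) = 3.0
Eq. 5: 1.4(3.7) + 1.5(4.5) + 0.7(0.6) = 12.4
Combination 1 governs: p_u = 12.5 kPa.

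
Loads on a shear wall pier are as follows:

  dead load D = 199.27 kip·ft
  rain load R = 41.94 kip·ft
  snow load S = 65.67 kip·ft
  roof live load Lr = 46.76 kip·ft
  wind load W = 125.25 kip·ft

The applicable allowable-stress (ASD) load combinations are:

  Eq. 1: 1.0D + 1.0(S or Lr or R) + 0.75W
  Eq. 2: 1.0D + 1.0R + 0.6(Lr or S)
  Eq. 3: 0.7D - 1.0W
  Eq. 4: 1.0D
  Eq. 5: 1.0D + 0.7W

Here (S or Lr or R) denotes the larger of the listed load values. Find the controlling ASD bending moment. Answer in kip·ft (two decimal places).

358.88 kip·ft

(S or Lr or R) → S = 65.67 kip·ft; (Lr or S) → S = 65.67 kip·ft.
Eq. 1: 1.0(199.27) + 1.0(65.67) + 0.75(125.25) = 199.27 + 65.67 + 93.94 = 358.88
Eq. 2: 1.0(199.27) + 1.0(41.94) + 0.6(65.67) = 199.27 + 41.94 + 39.40 = 280.61
Eq. 3: 0.7(199.27) - 1.0(125.25) = 139.49 - 125.25 = 14.24
Eq. 4: 1.0(199.27) = 199.27
Eq. 5: 1.0(199.27) + 0.7(125.25) = 199.27 + 87.68 = 286.95
Maximum is from combination 1.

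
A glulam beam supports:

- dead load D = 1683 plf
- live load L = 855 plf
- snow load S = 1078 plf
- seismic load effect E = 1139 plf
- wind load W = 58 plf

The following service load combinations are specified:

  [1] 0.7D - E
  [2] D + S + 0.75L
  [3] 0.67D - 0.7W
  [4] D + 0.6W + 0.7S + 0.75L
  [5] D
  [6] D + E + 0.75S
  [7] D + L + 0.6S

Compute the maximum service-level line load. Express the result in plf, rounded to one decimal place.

3630.5 plf

[1] 0.7(1683) - 1.0(1139) = 1178.1 - 1139.0 = 39.1
[2] 1.0(1683) + 1.0(1078) + 0.75(855) = 1683.0 + 1078.0 + 641.3 = 3402.3
[3] 0.67(1683) - 0.7(58) = 1127.6 - 40.6 = 1087.0
[4] 1.0(1683) + 0.6(58) + 0.7(1078) + 0.75(855) = 1683.0 + 34.8 + 754.6 + 641.3 = 3113.7
[5] 1.0(1683) = 1683.0
[6] 1.0(1683) + 1.0(1139) + 0.75(1078) = 1683.0 + 1139.0 + 808.5 = 3630.5
[7] 1.0(1683) + 1.0(855) + 0.6(1078) = 1683.0 + 855.0 + 646.8 = 3184.8
Maximum is from combination 6.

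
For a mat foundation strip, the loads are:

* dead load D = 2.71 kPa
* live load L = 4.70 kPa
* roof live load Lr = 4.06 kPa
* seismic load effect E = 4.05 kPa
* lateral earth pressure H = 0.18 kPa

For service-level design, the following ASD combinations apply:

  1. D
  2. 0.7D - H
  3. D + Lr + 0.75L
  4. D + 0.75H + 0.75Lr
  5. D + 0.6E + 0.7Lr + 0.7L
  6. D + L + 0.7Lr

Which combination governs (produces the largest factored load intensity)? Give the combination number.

Combination 5

1. 1.0(2.71) = 2.71
2. 0.7(2.71) - 1.0(0.18) = 1.90 - 0.18 = 1.72
3. 1.0(2.71) + 1.0(4.06) + 0.75(4.70) = 2.71 + 4.06 + 3.53 = 10.30
4. 1.0(2.71) + 0.75(0.18) + 0.75(4.06) = 5.89
5. 1.0(2.71) + 0.6(4.05) + 0.7(4.06) + 0.7(4.70) = 2.71 + 2.43 + 2.84 + 3.29 = 11.27
6. 1.0(2.71) + 1.0(4.70) + 0.7(4.06) = 2.71 + 4.70 + 2.84 = 10.25
The largest value is 11.27 kPa from combination 5.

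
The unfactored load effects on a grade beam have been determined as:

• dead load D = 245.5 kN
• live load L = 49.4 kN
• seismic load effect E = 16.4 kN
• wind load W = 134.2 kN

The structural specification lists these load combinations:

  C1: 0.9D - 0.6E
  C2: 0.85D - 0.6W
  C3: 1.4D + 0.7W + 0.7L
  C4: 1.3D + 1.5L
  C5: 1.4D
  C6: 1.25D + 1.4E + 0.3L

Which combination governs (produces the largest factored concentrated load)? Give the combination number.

Combination 3

C1: 0.9(245.5) - 0.6(16.4) = 211.11
C2: 0.85(245.5) - 0.6(134.2) = 128.16
C3: 1.4(245.5) + 0.7(134.2) + 0.7(49.4) = 472.22
C4: 1.3(245.5) + 1.5(49.4) = 393.25
C5: 1.4(245.5) = 343.70
C6: 1.25(245.5) + 1.4(16.4) + 0.3(49.4) = 344.66
The largest value is 472.22 kN from combination 3.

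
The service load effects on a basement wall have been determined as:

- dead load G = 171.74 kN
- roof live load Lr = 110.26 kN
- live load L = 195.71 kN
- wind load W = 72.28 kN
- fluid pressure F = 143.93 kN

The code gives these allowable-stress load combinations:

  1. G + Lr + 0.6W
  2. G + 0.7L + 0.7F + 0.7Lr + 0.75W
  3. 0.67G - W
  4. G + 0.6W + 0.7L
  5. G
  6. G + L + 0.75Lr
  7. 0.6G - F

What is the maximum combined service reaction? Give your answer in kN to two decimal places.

1. 1.0(171.74) + 1.0(110.26) + 0.6(72.28) = 325.37
2. 1.0(171.74) + 0.7(195.71) + 0.7(143.93) + 0.7(110.26) + 0.75(72.28) = 540.88
3. 0.67(171.74) - 1.0(72.28) = 42.79
4. 1.0(171.74) + 0.6(72.28) + 0.7(195.71) = 352.11
5. 1.0(171.74) = 171.74
6. 1.0(171.74) + 1.0(195.71) + 0.75(110.26) = 450.15
7. 0.6(171.74) - 1.0(143.93) = -40.89
Maximum is from combination 2.

540.88 kN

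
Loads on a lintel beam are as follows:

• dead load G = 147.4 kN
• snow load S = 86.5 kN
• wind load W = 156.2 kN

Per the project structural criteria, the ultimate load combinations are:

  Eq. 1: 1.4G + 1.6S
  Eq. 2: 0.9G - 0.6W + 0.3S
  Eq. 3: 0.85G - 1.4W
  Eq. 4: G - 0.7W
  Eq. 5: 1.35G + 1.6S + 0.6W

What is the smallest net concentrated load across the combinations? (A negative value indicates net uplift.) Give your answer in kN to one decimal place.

-93.4 kN

Eq. 1: 1.4(147.4) + 1.6(86.5) = 344.8
Eq. 2: 0.9(147.4) - 0.6(156.2) + 0.3(86.5) = 64.9
Eq. 3: 0.85(147.4) - 1.4(156.2) = -93.4
Eq. 4: 1.0(147.4) - 0.7(156.2) = 38.1
Eq. 5: 1.35(147.4) + 1.6(86.5) + 0.6(156.2) = 431.1
Combination 3 gives the minimum: -93.4 kN.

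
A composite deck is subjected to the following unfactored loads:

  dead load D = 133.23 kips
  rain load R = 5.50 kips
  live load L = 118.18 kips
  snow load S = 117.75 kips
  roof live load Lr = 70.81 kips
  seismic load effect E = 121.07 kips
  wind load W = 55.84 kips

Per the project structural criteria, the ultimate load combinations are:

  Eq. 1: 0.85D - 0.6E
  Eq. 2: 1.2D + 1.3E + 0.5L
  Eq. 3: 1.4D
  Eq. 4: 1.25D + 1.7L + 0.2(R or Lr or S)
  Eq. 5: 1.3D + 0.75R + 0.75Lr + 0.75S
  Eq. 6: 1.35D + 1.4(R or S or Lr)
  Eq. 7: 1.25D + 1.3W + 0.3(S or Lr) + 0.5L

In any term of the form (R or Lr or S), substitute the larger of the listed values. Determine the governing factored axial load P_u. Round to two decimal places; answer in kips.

390.99 kips

(R or Lr or S) → S = 117.75 kips; (R or S or Lr) → S = 117.75 kips; (S or Lr) → S = 117.75 kips.
Eq. 1: 0.85(133.23) - 0.6(121.07) = 40.60
Eq. 2: 1.2(133.23) + 1.3(121.07) + 0.5(118.18) = 159.88 + 157.39 + 59.09 = 376.36
Eq. 3: 1.4(133.23) = 186.52
Eq. 4: 1.25(133.23) + 1.7(118.18) + 0.2(117.75) = 390.99
Eq. 5: 1.3(133.23) + 0.75(5.50) + 0.75(70.81) + 0.75(117.75) = 318.74
Eq. 6: 1.35(133.23) + 1.4(117.75) = 179.86 + 164.85 = 344.71
Eq. 7: 1.25(133.23) + 1.3(55.84) + 0.3(117.75) + 0.5(118.18) = 333.54
Combination 4 governs: P_u = 390.99 kips.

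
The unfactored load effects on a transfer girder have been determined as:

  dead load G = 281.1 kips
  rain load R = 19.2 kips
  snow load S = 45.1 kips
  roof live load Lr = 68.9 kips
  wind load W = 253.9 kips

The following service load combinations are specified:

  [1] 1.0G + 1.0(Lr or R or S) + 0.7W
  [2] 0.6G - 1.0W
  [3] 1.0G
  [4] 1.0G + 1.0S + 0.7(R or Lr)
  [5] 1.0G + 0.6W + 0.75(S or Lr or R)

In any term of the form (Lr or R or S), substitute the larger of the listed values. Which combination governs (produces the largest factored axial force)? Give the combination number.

Combination 1

(Lr or R or S) → Lr = 68.9 kips; (R or Lr) → Lr = 68.9 kips; (S or Lr or R) → Lr = 68.9 kips.
[1] 1.0(281.1) + 1.0(68.9) + 0.7(253.9) = 527.73
[2] 0.6(281.1) - 1.0(253.9) = -85.24
[3] 1.0(281.1) = 281.10
[4] 1.0(281.1) + 1.0(45.1) + 0.7(68.9) = 374.43
[5] 1.0(281.1) + 0.6(253.9) + 0.75(68.9) = 485.12
The largest value is 527.73 kips from combination 1.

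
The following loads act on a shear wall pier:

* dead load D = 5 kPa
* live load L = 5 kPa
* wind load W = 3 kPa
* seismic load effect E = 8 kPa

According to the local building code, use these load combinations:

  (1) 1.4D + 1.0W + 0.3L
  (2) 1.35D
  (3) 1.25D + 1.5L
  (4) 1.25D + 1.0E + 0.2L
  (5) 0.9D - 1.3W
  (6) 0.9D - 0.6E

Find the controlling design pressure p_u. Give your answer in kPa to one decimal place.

(1) 1.4(5) + 1.0(3) + 0.3(5) = 11.5
(2) 1.35(5) = 6.8
(3) 1.25(5) + 1.5(5) = 13.8
(4) 1.25(5) + 1.0(8) + 0.2(5) = 15.3
(5) 0.9(5) - 1.3(3) = 0.6
(6) 0.9(5) - 0.6(8) = -0.3
The controlling combination is 4, giving 15.3 kPa.

15.3 kPa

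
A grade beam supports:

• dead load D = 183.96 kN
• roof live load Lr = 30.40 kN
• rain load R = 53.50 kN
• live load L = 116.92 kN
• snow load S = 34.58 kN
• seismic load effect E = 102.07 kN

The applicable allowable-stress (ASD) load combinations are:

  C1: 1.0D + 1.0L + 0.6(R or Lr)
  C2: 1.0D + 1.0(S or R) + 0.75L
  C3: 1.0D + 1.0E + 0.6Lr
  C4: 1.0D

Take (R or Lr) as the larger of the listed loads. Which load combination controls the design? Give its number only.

(R or Lr) → R = 53.50 kN; (S or R) → R = 53.50 kN.
C1: 1.0(183.96) + 1.0(116.92) + 0.6(53.50) = 183.96 + 116.92 + 32.10 = 332.98
C2: 1.0(183.96) + 1.0(53.50) + 0.75(116.92) = 183.96 + 53.50 + 87.69 = 325.15
C3: 1.0(183.96) + 1.0(102.07) + 0.6(30.40) = 183.96 + 102.07 + 18.24 = 304.27
C4: 1.0(183.96) = 183.96
The largest value is 332.98 kN from combination 1.

Combination 1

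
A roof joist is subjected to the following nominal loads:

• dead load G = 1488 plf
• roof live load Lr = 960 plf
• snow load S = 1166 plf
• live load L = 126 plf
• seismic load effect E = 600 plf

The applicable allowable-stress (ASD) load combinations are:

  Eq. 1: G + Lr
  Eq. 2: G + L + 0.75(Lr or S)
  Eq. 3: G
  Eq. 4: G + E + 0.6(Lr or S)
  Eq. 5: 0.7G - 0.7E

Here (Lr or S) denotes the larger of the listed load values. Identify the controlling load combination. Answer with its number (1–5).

(Lr or S) → S = 1166 plf.
Eq. 1: 1.0(1488) + 1.0(960) = 2448.0
Eq. 2: 1.0(1488) + 1.0(126) + 0.75(1166) = 2488.5
Eq. 3: 1.0(1488) = 1488.0
Eq. 4: 1.0(1488) + 1.0(600) + 0.6(1166) = 2787.6
Eq. 5: 0.7(1488) - 0.7(600) = 621.6
The largest value is 2787.6 plf from combination 4.

Combination 4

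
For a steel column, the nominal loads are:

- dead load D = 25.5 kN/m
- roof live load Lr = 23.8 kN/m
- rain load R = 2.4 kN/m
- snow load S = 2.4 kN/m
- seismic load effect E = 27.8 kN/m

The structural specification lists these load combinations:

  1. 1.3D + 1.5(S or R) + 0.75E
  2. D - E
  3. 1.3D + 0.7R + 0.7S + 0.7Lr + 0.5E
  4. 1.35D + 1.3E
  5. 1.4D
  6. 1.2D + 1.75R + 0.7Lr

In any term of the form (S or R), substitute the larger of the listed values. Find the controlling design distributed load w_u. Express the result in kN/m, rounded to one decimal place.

(S or R) → S = 2.4 kN/m.
1. 1.3(25.5) + 1.5(2.4) + 0.75(27.8) = 57.6
2. 1.0(25.5) - 1.0(27.8) = 25.5 - 27.8 = -2.3
3. 1.3(25.5) + 0.7(2.4) + 0.7(2.4) + 0.7(23.8) + 0.5(27.8) = 67.1
4. 1.35(25.5) + 1.3(27.8) = 70.6
5. 1.4(25.5) = 35.7
6. 1.2(25.5) + 1.75(2.4) + 0.7(23.8) = 30.6 + 4.2 + 16.7 = 51.5
The controlling combination is 4, giving 70.6 kN/m.

70.6 kN/m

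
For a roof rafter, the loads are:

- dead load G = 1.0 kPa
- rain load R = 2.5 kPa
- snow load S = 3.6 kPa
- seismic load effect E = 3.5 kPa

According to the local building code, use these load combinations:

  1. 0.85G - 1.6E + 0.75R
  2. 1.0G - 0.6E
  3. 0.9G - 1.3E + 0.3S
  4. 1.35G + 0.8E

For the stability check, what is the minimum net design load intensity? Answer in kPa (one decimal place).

-2.9 kPa

1. 0.85(1.0) - 1.6(3.5) + 0.75(2.5) = -2.9
2. 1.0(1.0) - 0.6(3.5) = -1.1
3. 0.9(1.0) - 1.3(3.5) + 0.3(3.6) = -2.6
4. 1.35(1.0) + 0.8(3.5) = 4.2
Combination 1 gives the minimum: -2.9 kPa.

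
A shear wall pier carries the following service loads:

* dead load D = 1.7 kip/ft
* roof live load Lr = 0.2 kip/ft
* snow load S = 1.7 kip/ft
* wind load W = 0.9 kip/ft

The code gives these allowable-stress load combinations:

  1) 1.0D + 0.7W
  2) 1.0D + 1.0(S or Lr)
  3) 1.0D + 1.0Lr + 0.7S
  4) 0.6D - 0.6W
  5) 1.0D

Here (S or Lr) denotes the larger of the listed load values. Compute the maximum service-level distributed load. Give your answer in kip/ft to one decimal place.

3.4 kip/ft

(S or Lr) → S = 1.7 kip/ft.
1) 1.0(1.7) + 0.7(0.9) = 1.7 + 0.6 = 2.3
2) 1.0(1.7) + 1.0(1.7) = 1.7 + 1.7 = 3.4
3) 1.0(1.7) + 1.0(0.2) + 0.7(1.7) = 1.7 + 0.2 + 1.2 = 3.1
4) 0.6(1.7) - 0.6(0.9) = 1.0 - 0.5 = 0.5
5) 1.0(1.7) = 1.7
Maximum is from combination 2.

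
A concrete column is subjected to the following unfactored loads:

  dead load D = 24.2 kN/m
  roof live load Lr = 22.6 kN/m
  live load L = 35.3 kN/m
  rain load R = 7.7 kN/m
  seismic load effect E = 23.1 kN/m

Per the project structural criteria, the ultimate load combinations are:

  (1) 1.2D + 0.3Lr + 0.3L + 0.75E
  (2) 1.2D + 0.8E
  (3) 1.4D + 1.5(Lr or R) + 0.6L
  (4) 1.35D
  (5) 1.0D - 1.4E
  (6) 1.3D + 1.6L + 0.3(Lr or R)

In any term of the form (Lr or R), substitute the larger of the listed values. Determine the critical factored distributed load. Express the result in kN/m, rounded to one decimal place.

(Lr or R) → Lr = 22.6 kN/m.
(1) 1.2(24.2) + 0.3(22.6) + 0.3(35.3) + 0.75(23.1) = 29.0 + 6.8 + 10.6 + 17.3 = 63.7
(2) 1.2(24.2) + 0.8(23.1) = 29.0 + 18.5 = 47.5
(3) 1.4(24.2) + 1.5(22.6) + 0.6(35.3) = 33.9 + 33.9 + 21.2 = 89.0
(4) 1.35(24.2) = 32.7
(5) 1.0(24.2) - 1.4(23.1) = 24.2 - 32.3 = -8.1
(6) 1.3(24.2) + 1.6(35.3) + 0.3(22.6) = 94.7
The controlling combination is 6, giving 94.7 kN/m.

94.7 kN/m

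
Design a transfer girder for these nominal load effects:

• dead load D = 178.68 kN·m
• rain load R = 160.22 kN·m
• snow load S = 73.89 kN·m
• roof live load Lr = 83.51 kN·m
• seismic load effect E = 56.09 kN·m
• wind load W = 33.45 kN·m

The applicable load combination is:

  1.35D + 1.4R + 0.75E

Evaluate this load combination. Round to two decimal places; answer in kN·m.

507.59 kN·m

1.35(178.68) + 1.4(160.22) + 0.75(56.09) = 507.59
M_u = 507.59 kN·m.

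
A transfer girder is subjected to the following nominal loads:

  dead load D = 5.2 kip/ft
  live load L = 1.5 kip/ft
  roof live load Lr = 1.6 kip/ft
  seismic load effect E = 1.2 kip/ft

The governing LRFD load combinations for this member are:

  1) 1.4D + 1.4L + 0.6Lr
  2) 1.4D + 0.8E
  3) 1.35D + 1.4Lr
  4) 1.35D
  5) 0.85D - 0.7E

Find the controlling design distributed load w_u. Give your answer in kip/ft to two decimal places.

1) 1.4(5.2) + 1.4(1.5) + 0.6(1.6) = 7.28 + 2.10 + 0.96 = 10.34
2) 1.4(5.2) + 0.8(1.2) = 7.28 + 0.96 = 8.24
3) 1.35(5.2) + 1.4(1.6) = 7.02 + 2.24 = 9.26
4) 1.35(5.2) = 7.02
5) 0.85(5.2) - 0.7(1.2) = 4.42 - 0.84 = 3.58
The controlling combination is 1, giving 10.34 kip/ft.

10.34 kip/ft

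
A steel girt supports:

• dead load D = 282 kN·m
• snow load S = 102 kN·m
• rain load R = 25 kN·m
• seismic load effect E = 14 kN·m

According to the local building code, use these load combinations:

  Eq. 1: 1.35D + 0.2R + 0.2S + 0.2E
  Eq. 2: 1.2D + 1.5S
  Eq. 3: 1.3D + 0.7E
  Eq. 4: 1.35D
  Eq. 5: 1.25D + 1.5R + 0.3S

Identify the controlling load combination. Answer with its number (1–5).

Combination 2

Eq. 1: 1.35(282) + 0.2(25) + 0.2(102) + 0.2(14) = 380.70 + 5.00 + 20.40 + 2.80 = 408.90
Eq. 2: 1.2(282) + 1.5(102) = 338.40 + 153.00 = 491.40
Eq. 3: 1.3(282) + 0.7(14) = 366.60 + 9.80 = 376.40
Eq. 4: 1.35(282) = 380.70
Eq. 5: 1.25(282) + 1.5(25) + 0.3(102) = 352.50 + 37.50 + 30.60 = 420.60
The largest value is 491.40 kN·m from combination 2.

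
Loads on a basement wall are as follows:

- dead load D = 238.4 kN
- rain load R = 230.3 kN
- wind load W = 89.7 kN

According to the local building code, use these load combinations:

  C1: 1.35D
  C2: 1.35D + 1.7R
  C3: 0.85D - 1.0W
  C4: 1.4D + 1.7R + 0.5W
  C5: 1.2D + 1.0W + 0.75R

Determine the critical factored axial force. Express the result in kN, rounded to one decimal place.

770.1 kN

C1: 1.35(238.4) = 321.8
C2: 1.35(238.4) + 1.7(230.3) = 713.4
C3: 0.85(238.4) - 1.0(89.7) = 202.6 - 89.7 = 112.9
C4: 1.4(238.4) + 1.7(230.3) + 0.5(89.7) = 770.1
C5: 1.2(238.4) + 1.0(89.7) + 0.75(230.3) = 286.1 + 89.7 + 172.7 = 548.5
The controlling combination is 4, giving 770.1 kN.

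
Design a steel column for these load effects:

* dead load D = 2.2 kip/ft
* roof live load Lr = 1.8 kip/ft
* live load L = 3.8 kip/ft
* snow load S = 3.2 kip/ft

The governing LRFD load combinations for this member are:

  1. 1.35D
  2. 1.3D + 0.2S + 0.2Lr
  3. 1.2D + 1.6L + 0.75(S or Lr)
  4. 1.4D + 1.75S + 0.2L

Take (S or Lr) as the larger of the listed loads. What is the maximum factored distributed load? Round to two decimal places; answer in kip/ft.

11.12 kip/ft

(S or Lr) → S = 3.2 kip/ft.
1. 1.35(2.2) = 2.97
2. 1.3(2.2) + 0.2(3.2) + 0.2(1.8) = 2.86 + 0.64 + 0.36 = 3.86
3. 1.2(2.2) + 1.6(3.8) + 0.75(3.2) = 2.64 + 6.08 + 2.40 = 11.12
4. 1.4(2.2) + 1.75(3.2) + 0.2(3.8) = 3.08 + 5.60 + 0.76 = 9.44
Combination 3 governs: w_u = 11.12 kip/ft.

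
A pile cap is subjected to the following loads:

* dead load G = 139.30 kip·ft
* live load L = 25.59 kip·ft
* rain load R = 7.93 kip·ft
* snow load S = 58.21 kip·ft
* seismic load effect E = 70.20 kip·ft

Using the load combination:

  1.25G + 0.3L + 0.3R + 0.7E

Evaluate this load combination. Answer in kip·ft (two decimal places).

1.25(139.30) + 0.3(25.59) + 0.3(7.93) + 0.7(70.20) = 233.32
M_u = 233.32 kip·ft.

233.32 kip·ft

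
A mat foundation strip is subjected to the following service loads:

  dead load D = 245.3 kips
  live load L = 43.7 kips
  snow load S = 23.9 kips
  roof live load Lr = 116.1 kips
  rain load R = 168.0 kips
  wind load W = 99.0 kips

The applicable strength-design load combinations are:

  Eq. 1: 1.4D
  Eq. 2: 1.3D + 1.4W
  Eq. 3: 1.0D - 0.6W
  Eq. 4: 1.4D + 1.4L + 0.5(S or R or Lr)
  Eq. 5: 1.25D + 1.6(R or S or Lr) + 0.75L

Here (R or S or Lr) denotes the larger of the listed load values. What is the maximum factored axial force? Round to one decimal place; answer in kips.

608.2 kips

(S or R or Lr) → R = 168.0 kips; (R or S or Lr) → R = 168.0 kips.
Eq. 1: 1.4(245.3) = 343.4
Eq. 2: 1.3(245.3) + 1.4(99.0) = 457.5
Eq. 3: 1.0(245.3) - 0.6(99.0) = 185.9
Eq. 4: 1.4(245.3) + 1.4(43.7) + 0.5(168.0) = 488.6
Eq. 5: 1.25(245.3) + 1.6(168.0) + 0.75(43.7) = 608.2
Maximum is from combination 5.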